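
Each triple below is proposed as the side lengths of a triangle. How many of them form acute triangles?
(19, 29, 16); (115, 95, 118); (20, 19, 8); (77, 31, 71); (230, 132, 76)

(19,29,16): 16²+19² = 617 < 841 = 29² → obtuse
(115,95,118): 95²+115² = 22250 > 13924 = 118² → acute
(20,19,8): 8²+19² = 425 > 400 = 20² → acute
(77,31,71): 31²+71² = 6002 > 5929 = 77² → acute
(230,132,76): 76+132 ≤ 230, not a triangle
3 of the 5 are acute.

3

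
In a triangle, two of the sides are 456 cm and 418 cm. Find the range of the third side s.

38 < s < 874 (cm)

By the triangle inequality, s must be less than 456 + 418 = 874 and greater than |456 − 418| = 38.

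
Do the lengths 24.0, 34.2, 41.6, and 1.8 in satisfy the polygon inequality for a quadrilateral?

A quadrilateral exists iff every side is shorter than the sum of the others — equivalently, the longest side is less than the sum of the rest.
Longest side 41.6 < 60.0 (sum of the remaining 3), so yes.

Yes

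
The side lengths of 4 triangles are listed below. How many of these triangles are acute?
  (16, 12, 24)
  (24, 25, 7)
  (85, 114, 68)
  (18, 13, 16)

1

(16,12,24): 12²+16² = 400 < 576 = 24² → obtuse
(24,25,7): 7²+24² = 625 = 25² → right
(85,114,68): 68²+85² = 11849 < 12996 = 114² → obtuse
(18,13,16): 13²+16² = 425 > 324 = 18² → acute
1 of the 4 is acute.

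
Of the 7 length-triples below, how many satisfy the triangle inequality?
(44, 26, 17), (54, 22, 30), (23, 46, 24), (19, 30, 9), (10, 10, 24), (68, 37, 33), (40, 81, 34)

2

(17,26,44): 17+26 ≤ 44 → not valid
(22,30,54): 22+30 ≤ 54 → not valid
(23,24,46): 23+24 > 46 → valid
(9,19,30): 9+19 ≤ 30 → not valid
(10,10,24): 10+10 ≤ 24 → not valid
(33,37,68): 33+37 > 68 → valid
(34,40,81): 34+40 ≤ 81 → not valid
2 of the 7 triples form a triangle.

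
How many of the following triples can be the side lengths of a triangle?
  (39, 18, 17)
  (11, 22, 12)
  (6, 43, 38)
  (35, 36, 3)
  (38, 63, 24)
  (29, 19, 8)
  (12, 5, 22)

(17,18,39): 17+18 ≤ 39 → not valid
(11,12,22): 11+12 > 22 → valid
(6,38,43): 6+38 > 43 → valid
(3,35,36): 3+35 > 36 → valid
(24,38,63): 24+38 ≤ 63 → not valid
(8,19,29): 8+19 ≤ 29 → not valid
(5,12,22): 5+12 ≤ 22 → not valid
3 of the 7 triples form a triangle.

3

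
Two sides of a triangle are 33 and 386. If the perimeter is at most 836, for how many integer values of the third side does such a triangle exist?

Triangle inequality: 353 < x < 419. Perimeter ≤ 836 gives x ≤ 836 − 33 − 386 = 417.
So 353 < x ≤ 417; integers 354 through 417: 64 values.

64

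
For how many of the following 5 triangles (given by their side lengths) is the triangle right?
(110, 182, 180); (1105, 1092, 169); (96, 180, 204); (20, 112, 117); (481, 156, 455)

3

(110,182,180): 110²+180² = 44500 > 33124 = 182² → acute
(1105,1092,169): 169²+1092² = 1221025 = 1105² → right
(96,180,204): 96²+180² = 41616 = 204² → right
(20,112,117): 20²+112² = 12944 < 13689 = 117² → obtuse
(481,156,455): 156²+455² = 231361 = 481² → right
3 of the 5 are right.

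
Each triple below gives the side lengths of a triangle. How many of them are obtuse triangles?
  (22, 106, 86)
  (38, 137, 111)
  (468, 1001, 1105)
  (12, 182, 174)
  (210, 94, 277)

4

(22,106,86): 22²+86² = 7880 < 11236 = 106² → obtuse
(38,137,111): 38²+111² = 13765 < 18769 = 137² → obtuse
(468,1001,1105): 468²+1001² = 1221025 = 1105² → right
(12,182,174): 12²+174² = 30420 < 33124 = 182² → obtuse
(210,94,277): 94²+210² = 52936 < 76729 = 277² → obtuse
4 of the 5 are obtuse.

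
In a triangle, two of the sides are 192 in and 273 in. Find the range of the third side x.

By the triangle inequality, x must be less than 192 + 273 = 465 and greater than |192 − 273| = 81.

81 < x < 465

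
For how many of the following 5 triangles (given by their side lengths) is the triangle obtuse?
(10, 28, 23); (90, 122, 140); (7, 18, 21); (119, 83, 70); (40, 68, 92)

4

(10,28,23): 10²+23² = 629 < 784 = 28² → obtuse
(90,122,140): 90²+122² = 22984 > 19600 = 140² → acute
(7,18,21): 7²+18² = 373 < 441 = 21² → obtuse
(119,83,70): 70²+83² = 11789 < 14161 = 119² → obtuse
(40,68,92): 40²+68² = 6224 < 8464 = 92² → obtuse
4 of the 5 are obtuse.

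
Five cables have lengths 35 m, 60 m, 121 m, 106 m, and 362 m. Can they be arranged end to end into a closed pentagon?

No

For a pentagon, each side must be shorter than the sum of the others.
Here the longest side is 362, but the remaining 4 sides sum to only 322.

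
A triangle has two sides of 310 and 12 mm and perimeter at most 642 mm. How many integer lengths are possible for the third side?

Triangle inequality: 298 < x < 322. Perimeter ≤ 642 gives x ≤ 642 − 310 − 12 = 320.
So 298 < x ≤ 320; integers 299 through 320: 22 values.

22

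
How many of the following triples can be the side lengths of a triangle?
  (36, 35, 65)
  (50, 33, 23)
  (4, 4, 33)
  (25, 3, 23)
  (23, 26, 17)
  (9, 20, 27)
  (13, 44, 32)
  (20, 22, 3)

(35,36,65): 35+36 > 65 → valid
(23,33,50): 23+33 > 50 → valid
(4,4,33): 4+4 ≤ 33 → not valid
(3,23,25): 3+23 > 25 → valid
(17,23,26): 17+23 > 26 → valid
(9,20,27): 9+20 > 27 → valid
(13,32,44): 13+32 > 44 → valid
(3,20,22): 3+20 > 22 → valid
7 of the 8 triples form a triangle.

7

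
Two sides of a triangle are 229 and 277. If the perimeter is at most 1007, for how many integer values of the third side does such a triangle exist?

Triangle inequality: 48 < x < 506. Perimeter ≤ 1007 gives x ≤ 1007 − 229 − 277 = 501.
So 48 < x ≤ 501; integers 49 through 501: 453 values.

453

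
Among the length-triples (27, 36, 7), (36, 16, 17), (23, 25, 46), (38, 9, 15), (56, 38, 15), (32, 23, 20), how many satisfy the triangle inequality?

2

(7,27,36): 7+27 ≤ 36 → not valid
(16,17,36): 16+17 ≤ 36 → not valid
(23,25,46): 23+25 > 46 → valid
(9,15,38): 9+15 ≤ 38 → not valid
(15,38,56): 15+38 ≤ 56 → not valid
(20,23,32): 20+23 > 32 → valid
2 of the 6 triples form a triangle.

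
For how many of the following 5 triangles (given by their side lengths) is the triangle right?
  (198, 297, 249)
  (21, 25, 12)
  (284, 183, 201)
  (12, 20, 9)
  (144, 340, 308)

1

(198,297,249): 198²+249² = 101205 > 88209 = 297² → acute
(21,25,12): 12²+21² = 585 < 625 = 25² → obtuse
(284,183,201): 183²+201² = 73890 < 80656 = 284² → obtuse
(12,20,9): 9²+12² = 225 < 400 = 20² → obtuse
(144,340,308): 144²+308² = 115600 = 340² → right
1 of the 5 is right.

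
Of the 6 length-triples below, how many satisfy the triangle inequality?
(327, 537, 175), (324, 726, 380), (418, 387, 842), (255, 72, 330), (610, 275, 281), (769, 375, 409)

1

(175,327,537): 175+327 ≤ 537 → not valid
(324,380,726): 324+380 ≤ 726 → not valid
(387,418,842): 387+418 ≤ 842 → not valid
(72,255,330): 72+255 ≤ 330 → not valid
(275,281,610): 275+281 ≤ 610 → not valid
(375,409,769): 375+409 > 769 → valid
1 of the 6 triples forms a triangle.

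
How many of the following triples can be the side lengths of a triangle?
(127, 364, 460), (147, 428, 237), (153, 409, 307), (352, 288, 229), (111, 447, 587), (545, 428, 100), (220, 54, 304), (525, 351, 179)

4

(127,364,460): 127+364 > 460 → valid
(147,237,428): 147+237 ≤ 428 → not valid
(153,307,409): 153+307 > 409 → valid
(229,288,352): 229+288 > 352 → valid
(111,447,587): 111+447 ≤ 587 → not valid
(100,428,545): 100+428 ≤ 545 → not valid
(54,220,304): 54+220 ≤ 304 → not valid
(179,351,525): 179+351 > 525 → valid
4 of the 8 triples form a triangle.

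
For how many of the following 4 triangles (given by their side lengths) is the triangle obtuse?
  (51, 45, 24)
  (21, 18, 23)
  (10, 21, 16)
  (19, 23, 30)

(51,45,24): 24²+45² = 2601 = 51² → right
(21,18,23): 18²+21² = 765 > 529 = 23² → acute
(10,21,16): 10²+16² = 356 < 441 = 21² → obtuse
(19,23,30): 19²+23² = 890 < 900 = 30² → obtuse
2 of the 4 are obtuse.

2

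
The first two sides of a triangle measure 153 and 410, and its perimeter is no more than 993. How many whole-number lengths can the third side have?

173

Triangle inequality: 257 < x < 563. Perimeter ≤ 993 gives x ≤ 993 − 153 − 410 = 430.
So 257 < x ≤ 430; integers 258 through 430: 173 values.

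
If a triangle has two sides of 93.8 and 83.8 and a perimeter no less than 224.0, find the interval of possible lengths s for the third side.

46.4 ≤ s < 177.6

Triangle inequality alone gives 10.0 < s < 177.6.
The perimeter condition gives s ≥ 224.0 − 93.8 − 83.8 = 46.4.
Intersecting the two: 46.4 ≤ s < 177.6.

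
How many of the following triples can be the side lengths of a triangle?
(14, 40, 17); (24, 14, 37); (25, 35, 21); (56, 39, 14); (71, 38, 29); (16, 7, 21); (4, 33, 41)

(14,17,40): 14+17 ≤ 40 → not valid
(14,24,37): 14+24 > 37 → valid
(21,25,35): 21+25 > 35 → valid
(14,39,56): 14+39 ≤ 56 → not valid
(29,38,71): 29+38 ≤ 71 → not valid
(7,16,21): 7+16 > 21 → valid
(4,33,41): 4+33 ≤ 41 → not valid
3 of the 7 triples form a triangle.

3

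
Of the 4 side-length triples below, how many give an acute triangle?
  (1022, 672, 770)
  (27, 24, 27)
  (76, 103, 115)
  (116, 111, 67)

3

(1022,672,770): 672²+770² = 1044484 = 1022² → right
(27,24,27): 24²+27² = 1305 > 729 = 27² → acute
(76,103,115): 76²+103² = 16385 > 13225 = 115² → acute
(116,111,67): 67²+111² = 16810 > 13456 = 116² → acute
3 of the 4 are acute.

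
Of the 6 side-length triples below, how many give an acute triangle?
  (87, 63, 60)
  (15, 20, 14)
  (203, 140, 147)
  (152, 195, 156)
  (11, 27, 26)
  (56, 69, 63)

(87,63,60): 60²+63² = 7569 = 87² → right
(15,20,14): 14²+15² = 421 > 400 = 20² → acute
(203,140,147): 140²+147² = 41209 = 203² → right
(152,195,156): 152²+156² = 47440 > 38025 = 195² → acute
(11,27,26): 11²+26² = 797 > 729 = 27² → acute
(56,69,63): 56²+63² = 7105 > 4761 = 69² → acute
4 of the 6 are acute.

4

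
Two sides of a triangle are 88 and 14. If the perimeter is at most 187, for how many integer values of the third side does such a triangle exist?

11

Triangle inequality: 74 < x < 102. Perimeter ≤ 187 gives x ≤ 187 − 88 − 14 = 85.
So 74 < x ≤ 85; integers 75 through 85: 11 values.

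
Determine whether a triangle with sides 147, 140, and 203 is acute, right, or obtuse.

Compare the square of the longest side to the sum of squares of the other two: 140² + 147² = 41209 = 203².

right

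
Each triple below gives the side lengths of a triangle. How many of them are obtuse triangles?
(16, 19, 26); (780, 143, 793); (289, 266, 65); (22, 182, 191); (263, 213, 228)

(16,19,26): 16²+19² = 617 < 676 = 26² → obtuse
(780,143,793): 143²+780² = 628849 = 793² → right
(289,266,65): 65²+266² = 74981 < 83521 = 289² → obtuse
(22,182,191): 22²+182² = 33608 < 36481 = 191² → obtuse
(263,213,228): 213²+228² = 97353 > 69169 = 263² → acute
3 of the 5 are obtuse.

3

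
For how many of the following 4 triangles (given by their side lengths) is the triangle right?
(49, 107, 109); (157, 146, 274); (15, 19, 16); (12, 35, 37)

1

(49,107,109): 49²+107² = 13850 > 11881 = 109² → acute
(157,146,274): 146²+157² = 45965 < 75076 = 274² → obtuse
(15,19,16): 15²+16² = 481 > 361 = 19² → acute
(12,35,37): 12²+35² = 1369 = 37² → right
1 of the 4 is right.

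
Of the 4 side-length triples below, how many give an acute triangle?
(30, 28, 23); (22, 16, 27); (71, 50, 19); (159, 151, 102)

(30,28,23): 23²+28² = 1313 > 900 = 30² → acute
(22,16,27): 16²+22² = 740 > 729 = 27² → acute
(71,50,19): 19+50 ≤ 71, not a triangle
(159,151,102): 102²+151² = 33205 > 25281 = 159² → acute
3 of the 4 are acute.

3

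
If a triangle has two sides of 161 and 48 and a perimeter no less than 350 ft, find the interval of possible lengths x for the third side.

141 ≤ x < 209 ft

Triangle inequality alone gives 113 < x < 209.
The perimeter condition gives x ≥ 350 − 161 − 48 = 141.
Intersecting the two: 141 ≤ x < 209.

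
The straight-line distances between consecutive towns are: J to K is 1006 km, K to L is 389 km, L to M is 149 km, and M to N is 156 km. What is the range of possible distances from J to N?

312 ≤ JN ≤ 1700 km

The maximum is all hops collinear in one direction: 1006 + 389 + 149 + 156 = 1700.
The longest hop is 1006; the others sum to 694. Folding the others back against it leaves at least 1006 − 694 = 312.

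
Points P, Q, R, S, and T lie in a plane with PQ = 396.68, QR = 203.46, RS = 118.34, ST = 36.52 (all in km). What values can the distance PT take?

The maximum is all hops collinear in one direction: 396.68 + 203.46 + 118.34 + 36.52 = 755.00.
The longest hop is 396.68; the others sum to 358.32. Folding the others back against it leaves at least 396.68 − 358.32 = 38.36.

38.36 ≤ PT ≤ 755.00 km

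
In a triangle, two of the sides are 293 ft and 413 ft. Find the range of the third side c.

By the triangle inequality, c must be less than 293 + 413 = 706 and greater than |293 − 413| = 120.

120 < c < 706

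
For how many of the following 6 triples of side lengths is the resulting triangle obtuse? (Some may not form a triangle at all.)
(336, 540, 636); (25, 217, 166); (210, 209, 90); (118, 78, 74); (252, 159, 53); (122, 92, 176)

2

(336,540,636): 336²+540² = 404496 = 636² → right
(25,217,166): 25+166 ≤ 217, not a triangle
(210,209,90): 90²+209² = 51781 > 44100 = 210² → acute
(118,78,74): 74²+78² = 11560 < 13924 = 118² → obtuse
(252,159,53): 53+159 ≤ 252, not a triangle
(122,92,176): 92²+122² = 23348 < 30976 = 176² → obtuse
2 of the 6 are obtuse.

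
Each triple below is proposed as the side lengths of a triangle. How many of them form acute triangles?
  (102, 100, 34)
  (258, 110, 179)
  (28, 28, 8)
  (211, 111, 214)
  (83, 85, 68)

4

(102,100,34): 34²+100² = 11156 > 10404 = 102² → acute
(258,110,179): 110²+179² = 44141 < 66564 = 258² → obtuse
(28,28,8): 8²+28² = 848 > 784 = 28² → acute
(211,111,214): 111²+211² = 56842 > 45796 = 214² → acute
(83,85,68): 68²+83² = 11513 > 7225 = 85² → acute
4 of the 5 are acute.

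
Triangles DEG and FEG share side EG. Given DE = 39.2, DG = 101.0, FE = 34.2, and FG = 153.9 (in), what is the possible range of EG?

From triangle DEG: |39.2 − 101.0| < EG < 39.2 + 101.0, i.e. 61.8 < EG < 140.2.
From triangle FEG: 119.7 < EG < 188.1.
Both must hold, so EG lies in the intersection.

119.7 < EG < 140.2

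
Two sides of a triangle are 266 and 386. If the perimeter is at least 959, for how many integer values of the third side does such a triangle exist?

345

Triangle inequality: 120 < x < 652. Perimeter ≥ 959 gives x ≥ 959 − 266 − 386 = 307.
So 307 ≤ x < 652; integers 307 through 651: 345 values.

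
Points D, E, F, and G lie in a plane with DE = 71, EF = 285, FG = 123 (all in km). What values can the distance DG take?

The maximum is all hops collinear in one direction: 71 + 285 + 123 = 479.
The longest hop is 285; the others sum to 194. Folding the others back against it leaves at least 285 − 194 = 91.

91 ≤ DG ≤ 479 km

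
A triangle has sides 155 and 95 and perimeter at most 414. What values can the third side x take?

Triangle inequality alone gives 60 < x < 250.
The perimeter condition gives x ≤ 414 − 155 − 95 = 164.
Intersecting the two: 60 < x ≤ 164.

60 < x ≤ 164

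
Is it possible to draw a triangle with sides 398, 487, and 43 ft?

No

The longest side is 487, but the other two sum to only 441.
441 < 487, so the triangle inequality fails.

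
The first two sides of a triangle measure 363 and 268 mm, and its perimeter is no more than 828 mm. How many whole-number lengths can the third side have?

Triangle inequality: 95 < x < 631. Perimeter ≤ 828 gives x ≤ 828 − 363 − 268 = 197.
So 95 < x ≤ 197; integers 96 through 197: 102 values.

102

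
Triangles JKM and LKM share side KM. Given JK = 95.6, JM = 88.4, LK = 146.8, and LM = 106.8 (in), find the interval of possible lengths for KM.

From triangle JKM: |95.6 − 88.4| < KM < 95.6 + 88.4, i.e. 7.2 < KM < 184.0.
From triangle LKM: 40.0 < KM < 253.6.
Both must hold, so KM lies in the intersection.

40.0 < KM < 184.0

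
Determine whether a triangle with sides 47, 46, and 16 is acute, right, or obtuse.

acute

Compare the square of the longest side to the sum of squares of the other two: 16² + 46² = 2372 > 2209 = 47².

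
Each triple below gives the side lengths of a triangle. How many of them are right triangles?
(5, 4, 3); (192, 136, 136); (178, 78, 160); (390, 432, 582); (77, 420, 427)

(5,4,3): 3²+4² = 25 = 5² → right
(192,136,136): 136²+136² = 36992 > 36864 = 192² → acute
(178,78,160): 78²+160² = 31684 = 178² → right
(390,432,582): 390²+432² = 338724 = 582² → right
(77,420,427): 77²+420² = 182329 = 427² → right
4 of the 5 are right.

4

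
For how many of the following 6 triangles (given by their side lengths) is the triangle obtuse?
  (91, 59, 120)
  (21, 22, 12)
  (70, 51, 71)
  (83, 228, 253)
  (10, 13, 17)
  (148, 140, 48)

(91,59,120): 59²+91² = 11762 < 14400 = 120² → obtuse
(21,22,12): 12²+21² = 585 > 484 = 22² → acute
(70,51,71): 51²+70² = 7501 > 5041 = 71² → acute
(83,228,253): 83²+228² = 58873 < 64009 = 253² → obtuse
(10,13,17): 10²+13² = 269 < 289 = 17² → obtuse
(148,140,48): 48²+140² = 21904 = 148² → right
3 of the 6 are obtuse.

3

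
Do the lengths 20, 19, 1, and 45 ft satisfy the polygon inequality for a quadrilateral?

No

For a quadrilateral, each side must be shorter than the sum of the others.
Here the longest side is 45, but the remaining 3 sides sum to only 40.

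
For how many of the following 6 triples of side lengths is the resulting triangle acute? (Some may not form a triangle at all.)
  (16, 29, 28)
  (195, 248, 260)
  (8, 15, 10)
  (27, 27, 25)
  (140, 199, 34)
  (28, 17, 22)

(16,29,28): 16²+28² = 1040 > 841 = 29² → acute
(195,248,260): 195²+248² = 99529 > 67600 = 260² → acute
(8,15,10): 8²+10² = 164 < 225 = 15² → obtuse
(27,27,25): 25²+27² = 1354 > 729 = 27² → acute
(140,199,34): 34+140 ≤ 199, not a triangle
(28,17,22): 17²+22² = 773 < 784 = 28² → obtuse
3 of the 6 are acute.

3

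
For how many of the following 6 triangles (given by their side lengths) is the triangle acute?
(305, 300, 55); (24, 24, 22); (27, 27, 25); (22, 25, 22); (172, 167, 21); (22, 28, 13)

(305,300,55): 55²+300² = 93025 = 305² → right
(24,24,22): 22²+24² = 1060 > 576 = 24² → acute
(27,27,25): 25²+27² = 1354 > 729 = 27² → acute
(22,25,22): 22²+22² = 968 > 625 = 25² → acute
(172,167,21): 21²+167² = 28330 < 29584 = 172² → obtuse
(22,28,13): 13²+22² = 653 < 784 = 28² → obtuse
3 of the 6 are acute.

3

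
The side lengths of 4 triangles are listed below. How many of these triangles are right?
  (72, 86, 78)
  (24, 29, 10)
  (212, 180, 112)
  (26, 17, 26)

1

(72,86,78): 72²+78² = 11268 > 7396 = 86² → acute
(24,29,10): 10²+24² = 676 < 841 = 29² → obtuse
(212,180,112): 112²+180² = 44944 = 212² → right
(26,17,26): 17²+26² = 965 > 676 = 26² → acute
1 of the 4 is right.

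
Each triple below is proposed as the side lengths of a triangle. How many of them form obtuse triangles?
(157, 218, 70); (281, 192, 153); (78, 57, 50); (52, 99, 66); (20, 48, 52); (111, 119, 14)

(157,218,70): 70²+157² = 29549 < 47524 = 218² → obtuse
(281,192,153): 153²+192² = 60273 < 78961 = 281² → obtuse
(78,57,50): 50²+57² = 5749 < 6084 = 78² → obtuse
(52,99,66): 52²+66² = 7060 < 9801 = 99² → obtuse
(20,48,52): 20²+48² = 2704 = 52² → right
(111,119,14): 14²+111² = 12517 < 14161 = 119² → obtuse
5 of the 6 are obtuse.

5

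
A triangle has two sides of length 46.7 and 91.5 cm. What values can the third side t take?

By the triangle inequality, t must be less than 46.7 + 91.5 = 138.2 and greater than |46.7 − 91.5| = 44.8.

44.8 < t < 138.2 (cm)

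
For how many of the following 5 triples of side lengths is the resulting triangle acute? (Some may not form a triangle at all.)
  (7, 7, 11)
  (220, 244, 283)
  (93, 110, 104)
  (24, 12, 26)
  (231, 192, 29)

3

(7,7,11): 7²+7² = 98 < 121 = 11² → obtuse
(220,244,283): 220²+244² = 107936 > 80089 = 283² → acute
(93,110,104): 93²+104² = 19465 > 12100 = 110² → acute
(24,12,26): 12²+24² = 720 > 676 = 26² → acute
(231,192,29): 29+192 ≤ 231, not a triangle
3 of the 5 are acute.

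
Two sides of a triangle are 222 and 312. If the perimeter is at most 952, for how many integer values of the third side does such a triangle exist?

328

Triangle inequality: 90 < x < 534. Perimeter ≤ 952 gives x ≤ 952 − 222 − 312 = 418.
So 90 < x ≤ 418; integers 91 through 418: 328 values.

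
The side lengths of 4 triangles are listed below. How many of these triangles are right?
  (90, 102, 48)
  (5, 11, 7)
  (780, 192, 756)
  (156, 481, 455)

3

(90,102,48): 48²+90² = 10404 = 102² → right
(5,11,7): 5²+7² = 74 < 121 = 11² → obtuse
(780,192,756): 192²+756² = 608400 = 780² → right
(156,481,455): 156²+455² = 231361 = 481² → right
3 of the 4 are right.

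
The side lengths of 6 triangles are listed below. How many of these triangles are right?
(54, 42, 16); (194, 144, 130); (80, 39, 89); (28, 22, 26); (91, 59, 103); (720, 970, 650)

3

(54,42,16): 16²+42² = 2020 < 2916 = 54² → obtuse
(194,144,130): 130²+144² = 37636 = 194² → right
(80,39,89): 39²+80² = 7921 = 89² → right
(28,22,26): 22²+26² = 1160 > 784 = 28² → acute
(91,59,103): 59²+91² = 11762 > 10609 = 103² → acute
(720,970,650): 650²+720² = 940900 = 970² → right
3 of the 6 are right.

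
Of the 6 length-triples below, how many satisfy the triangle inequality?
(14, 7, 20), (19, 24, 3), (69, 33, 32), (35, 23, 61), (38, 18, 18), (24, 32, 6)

1

(7,14,20): 7+14 > 20 → valid
(3,19,24): 3+19 ≤ 24 → not valid
(32,33,69): 32+33 ≤ 69 → not valid
(23,35,61): 23+35 ≤ 61 → not valid
(18,18,38): 18+18 ≤ 38 → not valid
(6,24,32): 6+24 ≤ 32 → not valid
1 of the 6 triples forms a triangle.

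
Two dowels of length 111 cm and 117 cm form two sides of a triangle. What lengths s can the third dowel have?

By the triangle inequality, s must be less than 111 + 117 = 228 and greater than |111 − 117| = 6.

6 < s < 228 (cm)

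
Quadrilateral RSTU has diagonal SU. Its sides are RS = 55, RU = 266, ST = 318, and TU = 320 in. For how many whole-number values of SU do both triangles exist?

From triangle RSU: 211 < SU < 321.
From triangle TSU: 2 < SU < 638.
Intersection: 211 < SU < 321, so integers 212 through 320: 109 values.

109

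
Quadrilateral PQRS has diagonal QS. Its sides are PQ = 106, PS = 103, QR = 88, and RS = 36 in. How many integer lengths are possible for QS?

From triangle PQS: 3 < QS < 209.
From triangle RQS: 52 < QS < 124.
Intersection: 52 < QS < 124, so integers 53 through 123: 71 values.

71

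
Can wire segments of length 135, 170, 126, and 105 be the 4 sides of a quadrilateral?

A quadrilateral exists iff every side is shorter than the sum of the others — equivalently, the longest side is less than the sum of the rest.
Longest side 170 < 366 (sum of the remaining 3), so yes.

Yes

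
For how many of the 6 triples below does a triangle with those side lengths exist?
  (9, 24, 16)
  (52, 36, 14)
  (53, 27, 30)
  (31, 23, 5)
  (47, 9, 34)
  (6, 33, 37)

3

(9,16,24): 9+16 > 24 → valid
(14,36,52): 14+36 ≤ 52 → not valid
(27,30,53): 27+30 > 53 → valid
(5,23,31): 5+23 ≤ 31 → not valid
(9,34,47): 9+34 ≤ 47 → not valid
(6,33,37): 6+33 > 37 → valid
3 of the 6 triples form a triangle.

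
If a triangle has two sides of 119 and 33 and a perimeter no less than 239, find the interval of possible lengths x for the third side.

Triangle inequality alone gives 86 < x < 152.
The perimeter condition gives x ≥ 239 − 119 − 33 = 87.
Intersecting the two: 87 ≤ x < 152.

87 ≤ x < 152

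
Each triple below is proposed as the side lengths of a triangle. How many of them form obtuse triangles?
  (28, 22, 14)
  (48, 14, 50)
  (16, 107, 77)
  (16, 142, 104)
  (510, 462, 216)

(28,22,14): 14²+22² = 680 < 784 = 28² → obtuse
(48,14,50): 14²+48² = 2500 = 50² → right
(16,107,77): 16+77 ≤ 107, not a triangle
(16,142,104): 16+104 ≤ 142, not a triangle
(510,462,216): 216²+462² = 260100 = 510² → right
1 of the 5 is obtuse.

1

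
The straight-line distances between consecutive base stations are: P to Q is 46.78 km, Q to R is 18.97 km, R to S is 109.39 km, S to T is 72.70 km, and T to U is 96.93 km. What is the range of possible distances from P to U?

0 ≤ PU ≤ 344.77 km

The maximum is all hops collinear in one direction: 46.78 + 18.97 + 109.39 + 72.70 + 96.93 = 344.77.
The longest hop is 109.39; the others sum to 235.38. Since 109.39 ≤ 235.38, the path can fold back on itself completely, so the minimum distance is 0.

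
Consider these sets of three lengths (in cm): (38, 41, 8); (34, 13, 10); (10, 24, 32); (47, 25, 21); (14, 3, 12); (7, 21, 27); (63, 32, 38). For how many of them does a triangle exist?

5

(8,38,41): 8+38 > 41 → valid
(10,13,34): 10+13 ≤ 34 → not valid
(10,24,32): 10+24 > 32 → valid
(21,25,47): 21+25 ≤ 47 → not valid
(3,12,14): 3+12 > 14 → valid
(7,21,27): 7+21 > 27 → valid
(32,38,63): 32+38 > 63 → valid
5 of the 7 triples form a triangle.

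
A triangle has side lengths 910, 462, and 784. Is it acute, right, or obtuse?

Compare the square of the longest side to the sum of squares of the other two: 462² + 784² = 828100 = 910².

right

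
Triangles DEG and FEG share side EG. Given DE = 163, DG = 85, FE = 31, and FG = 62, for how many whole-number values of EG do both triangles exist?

From triangle DEG: 78 < EG < 248.
From triangle FEG: 31 < EG < 93.
Intersection: 78 < EG < 93, so integers 79 through 92: 14 values.

14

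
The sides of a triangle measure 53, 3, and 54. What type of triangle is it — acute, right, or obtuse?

obtuse

Compare the square of the longest side to the sum of squares of the other two: 3² + 53² = 2818 < 2916 = 54².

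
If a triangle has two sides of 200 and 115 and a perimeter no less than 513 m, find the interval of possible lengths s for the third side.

198 ≤ s < 315

Triangle inequality alone gives 85 < s < 315.
The perimeter condition gives s ≥ 513 − 200 − 115 = 198.
Intersecting the two: 198 ≤ s < 315.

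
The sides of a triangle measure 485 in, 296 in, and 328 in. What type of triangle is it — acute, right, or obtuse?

obtuse

Compare the square of the longest side to the sum of squares of the other two: 296² + 328² = 195200 < 235225 = 485².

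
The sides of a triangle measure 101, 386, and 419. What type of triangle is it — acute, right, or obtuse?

obtuse

Compare the square of the longest side to the sum of squares of the other two: 101² + 386² = 159197 < 175561 = 419².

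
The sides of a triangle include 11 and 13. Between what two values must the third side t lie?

By the triangle inequality, t must be less than 11 + 13 = 24 and greater than |11 − 13| = 2.

2 < t < 24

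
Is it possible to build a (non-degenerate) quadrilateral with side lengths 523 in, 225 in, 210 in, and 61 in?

No

For a quadrilateral, each side must be shorter than the sum of the others.
Here the longest side is 523, but the remaining 3 sides sum to only 496.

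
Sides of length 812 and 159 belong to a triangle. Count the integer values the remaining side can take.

317

The third side lies in the open interval (653, 971).
Integers from 654 to 970 inclusive: 970 − 654 + 1 = 317.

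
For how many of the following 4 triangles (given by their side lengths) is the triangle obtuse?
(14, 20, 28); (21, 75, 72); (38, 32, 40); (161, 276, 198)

2

(14,20,28): 14²+20² = 596 < 784 = 28² → obtuse
(21,75,72): 21²+72² = 5625 = 75² → right
(38,32,40): 32²+38² = 2468 > 1600 = 40² → acute
(161,276,198): 161²+198² = 65125 < 76176 = 276² → obtuse
2 of the 4 are obtuse.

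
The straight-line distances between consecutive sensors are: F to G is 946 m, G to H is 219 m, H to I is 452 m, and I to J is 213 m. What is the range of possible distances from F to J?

The maximum is all hops collinear in one direction: 946 + 219 + 452 + 213 = 1830.
The longest hop is 946; the others sum to 884. Folding the others back against it leaves at least 946 − 884 = 62.

62 ≤ FJ ≤ 1830 m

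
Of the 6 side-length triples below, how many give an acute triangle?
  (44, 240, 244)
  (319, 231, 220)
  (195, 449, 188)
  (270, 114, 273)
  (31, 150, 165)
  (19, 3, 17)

(44,240,244): 44²+240² = 59536 = 244² → right
(319,231,220): 220²+231² = 101761 = 319² → right
(195,449,188): 188+195 ≤ 449, not a triangle
(270,114,273): 114²+270² = 85896 > 74529 = 273² → acute
(31,150,165): 31²+150² = 23461 < 27225 = 165² → obtuse
(19,3,17): 3²+17² = 298 < 361 = 19² → obtuse
1 of the 6 is acute.

1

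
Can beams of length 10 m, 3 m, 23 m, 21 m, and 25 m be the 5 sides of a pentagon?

A pentagon exists iff every side is shorter than the sum of the others — equivalently, the longest side is less than the sum of the rest.
Longest side 25 < 57 (sum of the remaining 4), so yes.

Yes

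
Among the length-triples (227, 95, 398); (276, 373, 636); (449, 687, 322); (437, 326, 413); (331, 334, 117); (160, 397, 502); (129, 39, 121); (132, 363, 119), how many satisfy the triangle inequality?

6

(95,227,398): 95+227 ≤ 398 → not valid
(276,373,636): 276+373 > 636 → valid
(322,449,687): 322+449 > 687 → valid
(326,413,437): 326+413 > 437 → valid
(117,331,334): 117+331 > 334 → valid
(160,397,502): 160+397 > 502 → valid
(39,121,129): 39+121 > 129 → valid
(119,132,363): 119+132 ≤ 363 → not valid
6 of the 8 triples form a triangle.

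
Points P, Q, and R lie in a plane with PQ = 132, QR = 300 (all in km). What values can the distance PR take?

By the triangle inequality, |132 − 300| ≤ PR ≤ 132 + 300.

168 ≤ PR ≤ 432 km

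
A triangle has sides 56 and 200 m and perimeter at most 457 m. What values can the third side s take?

144 < s ≤ 201

Triangle inequality alone gives 144 < s < 256.
The perimeter condition gives s ≤ 457 − 56 − 200 = 201.
Intersecting the two: 144 < s ≤ 201.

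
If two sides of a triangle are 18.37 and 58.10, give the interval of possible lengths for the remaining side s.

By the triangle inequality, s must be less than 18.37 + 58.10 = 76.47 and greater than |18.37 − 58.10| = 39.73.

39.73 < s < 76.47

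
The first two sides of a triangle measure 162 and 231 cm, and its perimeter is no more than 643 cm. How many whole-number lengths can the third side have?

181

Triangle inequality: 69 < x < 393. Perimeter ≤ 643 gives x ≤ 643 − 162 − 231 = 250.
So 69 < x ≤ 250; integers 70 through 250: 181 values.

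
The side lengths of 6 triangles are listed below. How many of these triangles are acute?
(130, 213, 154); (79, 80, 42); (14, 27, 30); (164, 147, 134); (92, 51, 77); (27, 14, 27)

5

(130,213,154): 130²+154² = 40616 < 45369 = 213² → obtuse
(79,80,42): 42²+79² = 8005 > 6400 = 80² → acute
(14,27,30): 14²+27² = 925 > 900 = 30² → acute
(164,147,134): 134²+147² = 39565 > 26896 = 164² → acute
(92,51,77): 51²+77² = 8530 > 8464 = 92² → acute
(27,14,27): 14²+27² = 925 > 729 = 27² → acute
5 of the 6 are acute.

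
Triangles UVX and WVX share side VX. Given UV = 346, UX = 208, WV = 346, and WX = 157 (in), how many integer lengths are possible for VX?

From triangle UVX: 138 < VX < 554.
From triangle WVX: 189 < VX < 503.
Intersection: 189 < VX < 503, so integers 190 through 502: 313 values.

313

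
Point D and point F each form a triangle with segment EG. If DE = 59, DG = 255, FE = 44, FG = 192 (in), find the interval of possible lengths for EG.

From triangle DEG: |59 − 255| < EG < 59 + 255, i.e. 196 < EG < 314.
From triangle FEG: 148 < EG < 236.
Both must hold, so EG lies in the intersection.

196 < EG < 236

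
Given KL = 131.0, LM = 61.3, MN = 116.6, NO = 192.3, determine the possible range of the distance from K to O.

0 ≤ KO ≤ 501.2

The maximum is all hops collinear in one direction: 131.0 + 61.3 + 116.6 + 192.3 = 501.2.
The longest hop is 192.3; the others sum to 308.9. Since 192.3 ≤ 308.9, the path can fold back on itself completely, so the minimum distance is 0.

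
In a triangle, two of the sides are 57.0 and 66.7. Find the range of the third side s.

By the triangle inequality, s must be less than 57.0 + 66.7 = 123.7 and greater than |57.0 − 66.7| = 9.7.

9.7 < s < 123.7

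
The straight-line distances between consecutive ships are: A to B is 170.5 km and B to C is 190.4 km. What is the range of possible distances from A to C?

By the triangle inequality, |170.5 − 190.4| ≤ AC ≤ 170.5 + 190.4.

19.9 ≤ AC ≤ 360.9 km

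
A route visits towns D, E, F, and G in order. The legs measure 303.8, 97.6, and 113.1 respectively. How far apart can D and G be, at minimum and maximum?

The maximum is all hops collinear in one direction: 303.8 + 97.6 + 113.1 = 514.5.
The longest hop is 303.8; the others sum to 210.7. Folding the others back against it leaves at least 303.8 − 210.7 = 93.1.

93.1 ≤ DG ≤ 514.5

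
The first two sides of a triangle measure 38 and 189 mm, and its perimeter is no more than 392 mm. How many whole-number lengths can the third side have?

Triangle inequality: 151 < x < 227. Perimeter ≤ 392 gives x ≤ 392 − 38 − 189 = 165.
So 151 < x ≤ 165; integers 152 through 165: 14 values.

14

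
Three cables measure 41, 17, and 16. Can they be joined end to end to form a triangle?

The longest side is 41, but the other two sum to only 33.
33 < 41, so the triangle inequality fails.

No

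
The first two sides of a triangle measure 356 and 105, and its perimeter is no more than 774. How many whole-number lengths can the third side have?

62

Triangle inequality: 251 < x < 461. Perimeter ≤ 774 gives x ≤ 774 − 356 − 105 = 313.
So 251 < x ≤ 313; integers 252 through 313: 62 values.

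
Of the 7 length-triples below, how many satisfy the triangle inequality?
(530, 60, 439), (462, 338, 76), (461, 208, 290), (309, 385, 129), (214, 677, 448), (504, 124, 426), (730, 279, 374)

3

(60,439,530): 60+439 ≤ 530 → not valid
(76,338,462): 76+338 ≤ 462 → not valid
(208,290,461): 208+290 > 461 → valid
(129,309,385): 129+309 > 385 → valid
(214,448,677): 214+448 ≤ 677 → not valid
(124,426,504): 124+426 > 504 → valid
(279,374,730): 279+374 ≤ 730 → not valid
3 of the 7 triples form a triangle.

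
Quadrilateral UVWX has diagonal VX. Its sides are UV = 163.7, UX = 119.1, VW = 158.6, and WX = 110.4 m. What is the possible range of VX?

From triangle UVX: |163.7 − 119.1| < VX < 163.7 + 119.1, i.e. 44.6 < VX < 282.8.
From triangle WVX: 48.2 < VX < 269.0.
Both must hold, so VX lies in the intersection.

48.2 < VX < 269.0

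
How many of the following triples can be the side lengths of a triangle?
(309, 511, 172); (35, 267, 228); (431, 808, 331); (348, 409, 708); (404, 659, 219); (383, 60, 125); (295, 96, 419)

(172,309,511): 172+309 ≤ 511 → not valid
(35,228,267): 35+228 ≤ 267 → not valid
(331,431,808): 331+431 ≤ 808 → not valid
(348,409,708): 348+409 > 708 → valid
(219,404,659): 219+404 ≤ 659 → not valid
(60,125,383): 60+125 ≤ 383 → not valid
(96,295,419): 96+295 ≤ 419 → not valid
1 of the 7 triples forms a triangle.

1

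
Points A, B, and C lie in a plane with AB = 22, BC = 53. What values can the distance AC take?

By the triangle inequality, |22 − 53| ≤ AC ≤ 22 + 53.

31 ≤ AC ≤ 75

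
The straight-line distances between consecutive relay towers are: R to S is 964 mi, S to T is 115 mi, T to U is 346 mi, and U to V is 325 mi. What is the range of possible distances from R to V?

The maximum is all hops collinear in one direction: 964 + 115 + 346 + 325 = 1750.
The longest hop is 964; the others sum to 786. Folding the others back against it leaves at least 964 − 786 = 178.

178 ≤ RV ≤ 1750 mi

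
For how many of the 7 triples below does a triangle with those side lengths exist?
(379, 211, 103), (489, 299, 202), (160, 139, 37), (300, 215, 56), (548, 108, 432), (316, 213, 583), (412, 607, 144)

2

(103,211,379): 103+211 ≤ 379 → not valid
(202,299,489): 202+299 > 489 → valid
(37,139,160): 37+139 > 160 → valid
(56,215,300): 56+215 ≤ 300 → not valid
(108,432,548): 108+432 ≤ 548 → not valid
(213,316,583): 213+316 ≤ 583 → not valid
(144,412,607): 144+412 ≤ 607 → not valid
2 of the 7 triples form a triangle.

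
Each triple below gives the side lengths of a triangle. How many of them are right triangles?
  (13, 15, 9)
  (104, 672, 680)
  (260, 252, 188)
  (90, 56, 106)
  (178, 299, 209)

2

(13,15,9): 9²+13² = 250 > 225 = 15² → acute
(104,672,680): 104²+672² = 462400 = 680² → right
(260,252,188): 188²+252² = 98848 > 67600 = 260² → acute
(90,56,106): 56²+90² = 11236 = 106² → right
(178,299,209): 178²+209² = 75365 < 89401 = 299² → obtuse
2 of the 5 are right.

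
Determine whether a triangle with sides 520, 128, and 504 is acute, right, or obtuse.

Compare the square of the longest side to the sum of squares of the other two: 128² + 504² = 270400 = 520².

right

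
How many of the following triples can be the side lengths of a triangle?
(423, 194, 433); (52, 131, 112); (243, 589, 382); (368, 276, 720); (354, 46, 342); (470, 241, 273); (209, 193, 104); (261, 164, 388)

(194,423,433): 194+423 > 433 → valid
(52,112,131): 52+112 > 131 → valid
(243,382,589): 243+382 > 589 → valid
(276,368,720): 276+368 ≤ 720 → not valid
(46,342,354): 46+342 > 354 → valid
(241,273,470): 241+273 > 470 → valid
(104,193,209): 104+193 > 209 → valid
(164,261,388): 164+261 > 388 → valid
7 of the 8 triples form a triangle.

7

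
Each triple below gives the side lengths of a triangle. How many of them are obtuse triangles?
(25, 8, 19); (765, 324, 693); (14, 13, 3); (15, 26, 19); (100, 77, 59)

4

(25,8,19): 8²+19² = 425 < 625 = 25² → obtuse
(765,324,693): 324²+693² = 585225 = 765² → right
(14,13,3): 3²+13² = 178 < 196 = 14² → obtuse
(15,26,19): 15²+19² = 586 < 676 = 26² → obtuse
(100,77,59): 59²+77² = 9410 < 10000 = 100² → obtuse
4 of the 5 are obtuse.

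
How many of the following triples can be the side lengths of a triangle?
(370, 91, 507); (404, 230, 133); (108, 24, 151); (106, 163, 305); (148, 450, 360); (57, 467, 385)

1

(91,370,507): 91+370 ≤ 507 → not valid
(133,230,404): 133+230 ≤ 404 → not valid
(24,108,151): 24+108 ≤ 151 → not valid
(106,163,305): 106+163 ≤ 305 → not valid
(148,360,450): 148+360 > 450 → valid
(57,385,467): 57+385 ≤ 467 → not valid
1 of the 6 triples forms a triangle.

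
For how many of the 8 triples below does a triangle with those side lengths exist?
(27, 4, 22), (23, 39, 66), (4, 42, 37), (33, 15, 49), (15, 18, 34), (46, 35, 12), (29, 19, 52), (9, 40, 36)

(4,22,27): 4+22 ≤ 27 → not valid
(23,39,66): 23+39 ≤ 66 → not valid
(4,37,42): 4+37 ≤ 42 → not valid
(15,33,49): 15+33 ≤ 49 → not valid
(15,18,34): 15+18 ≤ 34 → not valid
(12,35,46): 12+35 > 46 → valid
(19,29,52): 19+29 ≤ 52 → not valid
(9,36,40): 9+36 > 40 → valid
2 of the 8 triples form a triangle.

2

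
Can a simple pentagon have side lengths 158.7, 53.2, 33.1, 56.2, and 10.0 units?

No

For a pentagon, each side must be shorter than the sum of the others.
Here the longest side is 158.7, but the remaining 4 sides sum to only 152.5.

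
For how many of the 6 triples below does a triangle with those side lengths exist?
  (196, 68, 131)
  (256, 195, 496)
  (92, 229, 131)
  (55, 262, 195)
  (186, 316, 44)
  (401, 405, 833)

1

(68,131,196): 68+131 > 196 → valid
(195,256,496): 195+256 ≤ 496 → not valid
(92,131,229): 92+131 ≤ 229 → not valid
(55,195,262): 55+195 ≤ 262 → not valid
(44,186,316): 44+186 ≤ 316 → not valid
(401,405,833): 401+405 ≤ 833 → not valid
1 of the 6 triples forms a triangle.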